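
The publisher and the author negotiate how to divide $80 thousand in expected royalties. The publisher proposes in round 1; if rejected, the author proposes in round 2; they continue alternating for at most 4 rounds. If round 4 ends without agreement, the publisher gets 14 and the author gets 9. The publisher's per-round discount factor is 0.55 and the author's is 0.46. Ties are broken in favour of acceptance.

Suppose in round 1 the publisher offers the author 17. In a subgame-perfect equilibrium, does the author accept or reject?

Round 4 (the author proposes): the publisher gets 14 if talks fail, so the author offers 14 and keeps 66.
Round 3 (the publisher proposes): the author can get 66 next round, worth 0.46 × 66 = 30.36 now, so the publisher offers 30.36, keeping 49.64.
Round 2 (the author proposes): the publisher can get 49.64 next round, worth 0.55 × 49.64 = 27.302 now. The author offers 27.302 and keeps 80 − 27.302 = 52.698.
So by rejecting in round 1, the author gets 52.698 next round, worth 0.46 × 52.698 = 24.24108 now.
Offer 17 < 24.24108, so the author rejects.

Reject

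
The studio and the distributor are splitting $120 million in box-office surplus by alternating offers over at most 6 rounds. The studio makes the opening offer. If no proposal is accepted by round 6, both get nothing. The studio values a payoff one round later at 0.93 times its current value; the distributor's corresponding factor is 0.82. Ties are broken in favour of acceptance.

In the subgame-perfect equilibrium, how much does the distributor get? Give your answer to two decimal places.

69.37

Round 6 (the distributor proposes): rejection yields 0 for the studio; the distributor offers 0 and keeps 120.
Round 5 (the studio proposes): the distributor can get 120 next round, worth 0.82 × 120 = 98.4 now, so the studio offers 98.4, keeping 21.6.
Round 4 (the distributor proposes): the studio can get 21.6 next round, worth 0.93 × 21.6 = 20.088 now. The distributor offers 20.088 and keeps 120 − 20.088 = 99.912.
Round 3 (the studio proposes): the distributor can get 99.912 next round, worth 0.82 × 99.912 = 81.92784 now; the studio offers that and keeps 38.07216.
Round 2 (the distributor proposes): the studio can get 38.07216 next round, worth 0.93 × 38.07216 = 35.4071088 now, so the distributor offers 35.4071088, keeping 84.5928912.
Round 1 (the studio proposes): the distributor can get 84.5928912 next round, worth 0.82 × 84.5928912 = 69.366170784 now. The studio offers 69.366170784 and keeps 120 − 69.366170784 = 50.633829216.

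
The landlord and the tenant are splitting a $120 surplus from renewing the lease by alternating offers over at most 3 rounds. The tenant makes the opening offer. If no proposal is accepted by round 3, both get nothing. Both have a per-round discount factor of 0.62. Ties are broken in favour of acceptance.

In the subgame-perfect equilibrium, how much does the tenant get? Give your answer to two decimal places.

By backward induction:
Round 3 (the tenant proposes): the landlord will accept anything ≥ 0, so the tenant offers 0 and keeps 120.
Round 2 (the landlord proposes): the tenant can get 120 next round, worth 0.62 × 120 = 74.4 now, so the landlord offers 74.4, keeping 45.6.
Round 1 (the tenant proposes): the landlord can get 45.6 next round, worth 0.62 × 45.6 = 28.272 now, so the tenant offers 28.272, keeping 91.728.

91.73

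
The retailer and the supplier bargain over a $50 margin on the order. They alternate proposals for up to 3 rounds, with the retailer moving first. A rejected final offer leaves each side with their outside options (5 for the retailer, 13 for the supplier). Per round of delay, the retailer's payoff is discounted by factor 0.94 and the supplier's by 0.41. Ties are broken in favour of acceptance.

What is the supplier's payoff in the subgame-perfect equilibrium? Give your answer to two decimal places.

6.24

Round 3 (the retailer proposes): the supplier gets 13 if talks fail, so the retailer offers 13 and keeps 37.
Round 2 (the supplier proposes): the retailer can get 37 next round, worth 0.94 × 37 = 34.78 now; the supplier offers that and keeps 15.22.
Round 1 (the retailer proposes): the supplier can get 15.22 next round, worth 0.41 × 15.22 = 6.2402 now. The retailer offers 6.2402 and keeps 50 − 6.2402 = 43.7598.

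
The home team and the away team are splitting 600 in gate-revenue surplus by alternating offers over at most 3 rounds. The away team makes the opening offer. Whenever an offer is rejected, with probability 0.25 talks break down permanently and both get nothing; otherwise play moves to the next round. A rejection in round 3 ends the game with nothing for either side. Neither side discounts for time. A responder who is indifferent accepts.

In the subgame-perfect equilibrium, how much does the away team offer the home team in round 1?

112.5

By backward induction:
Round 3 (the away team proposes): the home team will accept anything ≥ 0, so the away team offers 0 and keeps 600.
Round 2 (the home team proposes): rejecting gives the away team an expected 0.75 × 600 = 450; the home team offers that and keeps 150.
Round 1 (the away team proposes): rejecting gives the home team an expected 0.75 × 150 = 112.5. The away team offers 112.5 and keeps 600 − 112.5 = 487.5.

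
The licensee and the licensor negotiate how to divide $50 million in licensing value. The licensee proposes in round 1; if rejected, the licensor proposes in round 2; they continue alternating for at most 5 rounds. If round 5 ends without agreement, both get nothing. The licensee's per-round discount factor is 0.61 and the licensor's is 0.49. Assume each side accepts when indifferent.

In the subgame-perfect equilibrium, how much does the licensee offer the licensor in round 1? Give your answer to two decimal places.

By backward induction:
Round 5 (the licensee proposes): rejection yields 0 for the licensor; the licensee offers 0 and keeps 50.
Round 4 (the licensor proposes): the licensee can get 50 next round, worth 0.61 × 50 = 30.5 now. The licensor offers 30.5 and keeps 50 − 30.5 = 19.5.
Round 3 (the licensee proposes): the licensor can get 19.5 next round, worth 0.49 × 19.5 = 9.555 now, so the licensee offers 9.555, keeping 40.445.
Round 2 (the licensor proposes): the licensee can get 40.445 next round, worth 0.61 × 40.445 = 24.67145 now. The licensor offers 24.67145 and keeps 50 − 24.67145 = 25.32855.
Round 1 (the licensee proposes): the licensor can get 25.32855 next round, worth 0.49 × 25.32855 = 12.4109895 now; the licensee offers that and keeps 37.5890105.

12.41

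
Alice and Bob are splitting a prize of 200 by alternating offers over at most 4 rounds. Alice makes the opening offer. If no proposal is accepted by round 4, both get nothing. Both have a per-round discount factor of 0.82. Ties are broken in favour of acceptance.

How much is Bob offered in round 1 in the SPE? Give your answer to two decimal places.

139.79

Round 4 (Bob proposes): Alice will accept anything ≥ 0, so Bob offers 0 and keeps 200.
Round 3 (Alice proposes): Bob can get 200 next round, worth 0.82 × 200 = 164 now; Alice offers that and keeps 36.
Round 2 (Bob proposes): Alice can get 36 next round, worth 0.82 × 36 = 29.52 now, so Bob offers 29.52, keeping 170.48.
Round 1 (Alice proposes): Bob can get 170.48 next round, worth 0.82 × 170.48 = 139.7936 now. Alice offers 139.7936 and keeps 200 − 139.7936 = 60.2064.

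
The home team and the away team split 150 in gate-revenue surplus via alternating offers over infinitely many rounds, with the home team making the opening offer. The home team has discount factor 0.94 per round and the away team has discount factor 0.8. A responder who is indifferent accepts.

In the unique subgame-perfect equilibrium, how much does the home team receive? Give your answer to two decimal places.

120.97

When the home team proposes, the away team accepts any offer worth at least 0.8 times what the away team would get by proposing next round; and vice versa.
This gives x = 150 − 0.8y and y = 150 − 0.94x, where x and y are each side's share when it proposes.
Hence (1 − 0.8·0.94)x = 150(1 − 0.8), i.e. 0.248·x = 30.
x ≈ 120.9677; the away team's share is 150 − x ≈ 29.0323.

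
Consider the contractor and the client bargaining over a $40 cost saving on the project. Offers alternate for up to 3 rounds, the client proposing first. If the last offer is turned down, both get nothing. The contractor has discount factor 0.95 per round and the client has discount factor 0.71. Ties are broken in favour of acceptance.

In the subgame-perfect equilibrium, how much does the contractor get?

11.02

Solve by backward induction from round 3.
Round 3 (the client proposes): the contractor will accept anything ≥ 0, so the client offers 0 and keeps 40.
Round 2 (the contractor proposes): the client can get 40 next round, worth 0.71 × 40 = 28.4 now; the contractor offers that and keeps 11.6.
Round 1 (the client proposes): the contractor can get 11.6 next round, worth 0.95 × 11.6 = 11.02 now; the client offers that and keeps 28.98.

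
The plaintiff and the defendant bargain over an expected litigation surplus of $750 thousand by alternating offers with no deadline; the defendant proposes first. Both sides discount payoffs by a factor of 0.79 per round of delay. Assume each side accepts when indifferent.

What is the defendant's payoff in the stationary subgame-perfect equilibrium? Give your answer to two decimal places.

When the defendant proposes, the plaintiff accepts any offer worth at least 0.79 times what the plaintiff would get by proposing next round; and vice versa.
This gives x = 750 − 0.79y and y = 750 − 0.79x, where x and y are each side's share when it proposes.
Hence (1 − 0.79·0.79)x = 750(1 − 0.79), i.e. 0.3759·x = 157.5.
x ≈ 418.9944; the plaintiff's share is 750 − x ≈ 331.0056.

418.99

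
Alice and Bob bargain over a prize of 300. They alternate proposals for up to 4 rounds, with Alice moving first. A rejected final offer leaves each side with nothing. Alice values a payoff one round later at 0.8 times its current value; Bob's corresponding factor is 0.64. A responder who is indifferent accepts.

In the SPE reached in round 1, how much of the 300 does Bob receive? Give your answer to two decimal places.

Round 4 (Bob proposes): Alice will accept anything ≥ 0, so Bob offers 0 and keeps 300.
Round 3 (Alice proposes): Bob can get 300 next round, worth 0.64 × 300 = 192 now. Alice offers 192 and keeps 300 − 192 = 108.
Round 2 (Bob proposes): Alice can get 108 next round, worth 0.8 × 108 = 86.4 now; Bob offers that and keeps 213.6.
Round 1 (Alice proposes): Bob can get 213.6 next round, worth 0.64 × 213.6 = 136.704 now, so Alice offers 136.704, keeping 163.296.

136.70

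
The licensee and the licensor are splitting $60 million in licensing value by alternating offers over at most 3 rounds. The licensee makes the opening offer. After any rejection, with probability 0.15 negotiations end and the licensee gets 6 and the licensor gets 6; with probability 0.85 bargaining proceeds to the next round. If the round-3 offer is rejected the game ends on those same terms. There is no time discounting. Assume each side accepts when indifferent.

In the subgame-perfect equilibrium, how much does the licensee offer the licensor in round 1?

Round 3 (the licensee proposes): the licensor gets 6 if talks fail, so the licensee offers 6 and keeps 54.
Round 2 (the licensor proposes): rejecting gives the licensee an expected 0.85 × 54 + 0.15 × 6 = 46.8, so the licensor offers 46.8, keeping 13.2.
Round 1 (the licensee proposes): rejecting gives the licensor an expected 0.85 × 13.2 + 0.15 × 6 = 12.12; the licensee offers that and keeps 47.88.

12.12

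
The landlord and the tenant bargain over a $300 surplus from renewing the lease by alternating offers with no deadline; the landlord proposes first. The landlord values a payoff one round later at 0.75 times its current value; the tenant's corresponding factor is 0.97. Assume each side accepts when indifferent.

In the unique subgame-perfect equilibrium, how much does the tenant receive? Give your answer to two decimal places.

Let x be the landlord's share when the landlord proposes and y be the tenant's share when the tenant proposes.
The tenant accepts iff offered ≥ 0.97·y, so x = 300 − 0.97y. Symmetrically y = 300 − 0.75x.
Substituting: x = 300 − 0.97(300 − 0.75x), giving x(1 − 0.75·0.97) = 300(1 − 0.97).
So x = 300 × 0.03 / 0.2725 ≈ 33.0275, and the tenant receives 300 − x ≈ 266.9725.

266.97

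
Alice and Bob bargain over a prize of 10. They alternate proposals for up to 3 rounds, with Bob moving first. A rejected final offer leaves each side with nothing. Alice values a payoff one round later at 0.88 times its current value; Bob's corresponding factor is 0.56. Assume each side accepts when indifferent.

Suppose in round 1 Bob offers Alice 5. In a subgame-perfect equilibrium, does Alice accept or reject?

Accept

Round 3 (Bob proposes): Alice will accept anything ≥ 0, so Bob offers 0 and keeps 10.
Round 2 (Alice proposes): Bob can get 10 next round, worth 0.56 × 10 = 5.6 now. Alice offers 5.6 and keeps 10 − 5.6 = 4.4.
So by rejecting in round 1, Alice gets 4.4 next round, worth 0.88 × 4.4 = 3.872 now.
Offer 5 ≥ 3.872, so Alice accepts.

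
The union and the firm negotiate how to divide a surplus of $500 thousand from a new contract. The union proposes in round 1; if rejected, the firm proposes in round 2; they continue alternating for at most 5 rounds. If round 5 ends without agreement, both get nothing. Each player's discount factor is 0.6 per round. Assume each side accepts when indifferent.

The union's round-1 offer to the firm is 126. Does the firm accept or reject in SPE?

Reject

Round 5 (the union proposes): the firm will accept anything ≥ 0, so the union offers 0 and keeps 500.
Round 4 (the firm proposes): the union can get 500 next round, worth 0.6 × 500 = 300 now, so the firm offers 300, keeping 200.
Round 3 (the union proposes): the firm can get 200 next round, worth 0.6 × 200 = 120 now; the union offers that and keeps 380.
Round 2 (the firm proposes): the union can get 380 next round, worth 0.6 × 380 = 228 now. The firm offers 228 and keeps 500 − 228 = 272.
So by rejecting in round 1, the firm gets 272 next round, worth 0.6 × 272 = 163.2 now.
Offer 126 < 163.2, so the firm rejects.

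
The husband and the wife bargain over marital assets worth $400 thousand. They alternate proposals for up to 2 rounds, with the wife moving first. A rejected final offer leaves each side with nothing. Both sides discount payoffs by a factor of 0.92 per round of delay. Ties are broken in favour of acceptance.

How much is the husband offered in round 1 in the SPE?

Round 2 (the husband proposes): rejection yields 0 for the wife; the husband offers 0 and keeps 400.
Round 1 (the wife proposes): the husband can get 400 next round, worth 0.92 × 400 = 368 now. The wife offers 368 and keeps 400 − 368 = 32.

368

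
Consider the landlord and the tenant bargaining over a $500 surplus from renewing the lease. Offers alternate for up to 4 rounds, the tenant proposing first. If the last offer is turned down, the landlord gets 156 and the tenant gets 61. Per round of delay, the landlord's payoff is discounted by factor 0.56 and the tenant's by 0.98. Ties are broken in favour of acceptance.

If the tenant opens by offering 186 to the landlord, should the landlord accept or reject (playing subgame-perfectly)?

Round 4 (the landlord proposes): the tenant gets 61 if talks fail, so the landlord offers 61 and keeps 439.
Round 3 (the tenant proposes): the landlord can get 439 next round, worth 0.56 × 439 = 245.84 now. The tenant offers 245.84 and keeps 500 − 245.84 = 254.16.
Round 2 (the landlord proposes): the tenant can get 254.16 next round, worth 0.98 × 254.16 = 249.0768 now, so the landlord offers 249.0768, keeping 250.9232.
So by rejecting in round 1, the landlord gets 250.9232 next round, worth 0.56 × 250.9232 = 140.516992 now.
Offer 186 ≥ 140.516992, so the landlord accepts.

Accept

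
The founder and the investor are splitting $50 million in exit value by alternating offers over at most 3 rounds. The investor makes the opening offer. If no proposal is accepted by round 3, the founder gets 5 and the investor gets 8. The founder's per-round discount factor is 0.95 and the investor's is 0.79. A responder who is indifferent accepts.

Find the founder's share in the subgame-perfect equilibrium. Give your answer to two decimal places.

13.73

Round 3 (the investor proposes): the founder gets 5 if talks fail, so the investor offers 5 and keeps 45.
Round 2 (the founder proposes): the investor can get 45 next round, worth 0.79 × 45 = 35.55 now, so the founder offers 35.55, keeping 14.45.
Round 1 (the investor proposes): the founder can get 14.45 next round, worth 0.95 × 14.45 = 13.7275 now. The investor offers 13.7275 and keeps 50 − 13.7275 = 36.2725.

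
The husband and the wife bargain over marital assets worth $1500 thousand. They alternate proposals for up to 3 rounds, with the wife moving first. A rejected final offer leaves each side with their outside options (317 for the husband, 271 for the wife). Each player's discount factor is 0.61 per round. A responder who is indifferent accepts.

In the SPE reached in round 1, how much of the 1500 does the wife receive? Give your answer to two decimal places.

1025.19

Round 3 (the wife proposes): the husband gets 317 if talks fail, so the wife offers 317 and keeps 1183.
Round 2 (the husband proposes): the wife can get 1183 next round, worth 0.61 × 1183 = 721.63 now; the husband offers that and keeps 778.37.
Round 1 (the wife proposes): the husband can get 778.37 next round, worth 0.61 × 778.37 = 474.8057 now; the wife offers that and keeps 1025.1943.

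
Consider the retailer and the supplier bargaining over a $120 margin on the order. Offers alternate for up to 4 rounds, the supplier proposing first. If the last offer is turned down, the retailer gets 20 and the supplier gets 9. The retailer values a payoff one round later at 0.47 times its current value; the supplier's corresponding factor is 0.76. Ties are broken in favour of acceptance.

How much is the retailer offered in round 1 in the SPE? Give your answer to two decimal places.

By backward induction:
Round 4 (the retailer proposes): the supplier gets 9 if talks fail, so the retailer offers 9 and keeps 111.
Round 3 (the supplier proposes): the retailer can get 111 next round, worth 0.47 × 111 = 52.17 now, so the supplier offers 52.17, keeping 67.83.
Round 2 (the retailer proposes): the supplier can get 67.83 next round, worth 0.76 × 67.83 = 51.5508 now, so the retailer offers 51.5508, keeping 68.4492.
Round 1 (the supplier proposes): the retailer can get 68.4492 next round, worth 0.47 × 68.4492 = 32.171124 now. The supplier offers 32.171124 and keeps 120 − 32.171124 = 87.828876.

32.17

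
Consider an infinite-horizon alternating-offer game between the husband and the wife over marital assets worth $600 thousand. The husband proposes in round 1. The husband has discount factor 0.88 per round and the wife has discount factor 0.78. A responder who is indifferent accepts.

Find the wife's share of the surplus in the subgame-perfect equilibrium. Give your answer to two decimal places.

Let x be the husband's share when the husband proposes and y be the wife's share when the wife proposes.
The wife accepts iff offered ≥ 0.78·y, so x = 600 − 0.78y. Symmetrically y = 600 − 0.88x.
Substituting: x = 600 − 0.78(600 − 0.88x), giving x(1 − 0.88·0.78) = 600(1 − 0.78).
So x = 600 × 0.22 / 0.3136 ≈ 420.9184, and the wife receives 600 − x ≈ 179.0816.

179.08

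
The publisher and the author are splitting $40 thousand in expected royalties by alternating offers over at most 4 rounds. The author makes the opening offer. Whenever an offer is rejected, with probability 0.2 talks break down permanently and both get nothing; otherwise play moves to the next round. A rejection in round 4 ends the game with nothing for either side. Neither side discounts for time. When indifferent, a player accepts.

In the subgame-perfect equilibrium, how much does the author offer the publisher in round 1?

26.88

Round 4 (the publisher proposes): the author will accept anything ≥ 0, so the publisher offers 0 and keeps 40.
Round 3 (the author proposes): rejecting gives the publisher an expected 0.8 × 40 = 32. The author offers 32 and keeps 40 − 32 = 8.
Round 2 (the publisher proposes): rejecting gives the author an expected 0.8 × 8 = 6.4. The publisher offers 6.4 and keeps 40 − 6.4 = 33.6.
Round 1 (the author proposes): rejecting gives the publisher an expected 0.8 × 33.6 = 26.88; the author offers that and keeps 13.12.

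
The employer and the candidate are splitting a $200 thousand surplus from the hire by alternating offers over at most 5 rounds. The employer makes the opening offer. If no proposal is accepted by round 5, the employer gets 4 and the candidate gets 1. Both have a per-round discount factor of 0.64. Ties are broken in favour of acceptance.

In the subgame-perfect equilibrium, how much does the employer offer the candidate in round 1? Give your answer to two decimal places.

65.12

Round 5 (the employer proposes): the candidate gets 1 if talks fail, so the employer offers 1 and keeps 199.
Round 4 (the candidate proposes): the employer can get 199 next round, worth 0.64 × 199 = 127.36 now. The candidate offers 127.36 and keeps 200 − 127.36 = 72.64.
Round 3 (the employer proposes): the candidate can get 72.64 next round, worth 0.64 × 72.64 = 46.4896 now. The employer offers 46.4896 and keeps 200 − 46.4896 = 153.5104.
Round 2 (the candidate proposes): the employer can get 153.5104 next round, worth 0.64 × 153.5104 = 98.246656 now. The candidate offers 98.246656 and keeps 200 − 98.246656 = 101.753344.
Round 1 (the employer proposes): the candidate can get 101.753344 next round, worth 0.64 × 101.753344 = 65.12214016 now; the employer offers that and keeps 134.87785984.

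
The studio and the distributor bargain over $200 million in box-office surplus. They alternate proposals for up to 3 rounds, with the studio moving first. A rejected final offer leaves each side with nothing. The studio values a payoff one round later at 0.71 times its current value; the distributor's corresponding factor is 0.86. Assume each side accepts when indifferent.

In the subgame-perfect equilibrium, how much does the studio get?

150.12

By backward induction:
Round 3 (the studio proposes): the distributor will accept anything ≥ 0, so the studio offers 0 and keeps 200.
Round 2 (the distributor proposes): the studio can get 200 next round, worth 0.71 × 200 = 142 now, so the distributor offers 142, keeping 58.
Round 1 (the studio proposes): the distributor can get 58 next round, worth 0.86 × 58 = 49.88 now, so the studio offers 49.88, keeping 150.12.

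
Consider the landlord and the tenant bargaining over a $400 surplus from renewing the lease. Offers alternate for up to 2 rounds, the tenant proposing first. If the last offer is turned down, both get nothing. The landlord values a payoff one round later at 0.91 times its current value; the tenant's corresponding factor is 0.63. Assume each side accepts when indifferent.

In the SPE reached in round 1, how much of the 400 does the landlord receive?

Round 2 (the landlord proposes): the tenant will accept anything ≥ 0, so the landlord offers 0 and keeps 400.
Round 1 (the tenant proposes): the landlord can get 400 next round, worth 0.91 × 400 = 364 now, so the tenant offers 364, keeping 36.

364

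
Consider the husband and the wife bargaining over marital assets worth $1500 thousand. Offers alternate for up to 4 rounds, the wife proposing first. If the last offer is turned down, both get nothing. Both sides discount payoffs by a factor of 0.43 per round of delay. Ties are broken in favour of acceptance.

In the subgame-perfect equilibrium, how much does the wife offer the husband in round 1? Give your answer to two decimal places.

486.91

Solve by backward induction from round 4.
Round 4 (the husband proposes): the wife will accept anything ≥ 0, so the husband offers 0 and keeps 1500.
Round 3 (the wife proposes): the husband can get 1500 next round, worth 0.43 × 1500 = 645 now, so the wife offers 645, keeping 855.
Round 2 (the husband proposes): the wife can get 855 next round, worth 0.43 × 855 = 367.65 now. The husband offers 367.65 and keeps 1500 − 367.65 = 1132.35.
Round 1 (the wife proposes): the husband can get 1132.35 next round, worth 0.43 × 1132.35 = 486.9105 now; the wife offers that and keeps 1013.0895.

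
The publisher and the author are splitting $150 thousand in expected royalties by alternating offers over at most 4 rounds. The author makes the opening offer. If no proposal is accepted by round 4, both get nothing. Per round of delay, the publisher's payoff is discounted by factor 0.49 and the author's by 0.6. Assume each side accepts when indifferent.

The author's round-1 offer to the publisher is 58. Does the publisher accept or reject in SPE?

Work out the publisher's continuation value if the offer is rejected.
Round 4 (the publisher proposes): the author will accept anything ≥ 0, so the publisher offers 0 and keeps 150.
Round 3 (the author proposes): the publisher can get 150 next round, worth 0.49 × 150 = 73.5 now; the author offers that and keeps 76.5.
Round 2 (the publisher proposes): the author can get 76.5 next round, worth 0.6 × 76.5 = 45.9 now, so the publisher offers 45.9, keeping 104.1.
So by rejecting in round 1, the publisher gets 104.1 next round, worth 0.49 × 104.1 = 51.009 now.
Offer 58 ≥ 51.009, so the publisher accepts.

Accept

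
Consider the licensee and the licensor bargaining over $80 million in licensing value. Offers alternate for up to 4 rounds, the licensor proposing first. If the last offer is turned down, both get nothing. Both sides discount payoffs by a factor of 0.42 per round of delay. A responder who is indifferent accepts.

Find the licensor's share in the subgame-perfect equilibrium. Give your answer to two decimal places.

Round 4 (the licensee proposes): rejection yields 0 for the licensor; the licensee offers 0 and keeps 80.
Round 3 (the licensor proposes): the licensee can get 80 next round, worth 0.42 × 80 = 33.6 now. The licensor offers 33.6 and keeps 80 − 33.6 = 46.4.
Round 2 (the licensee proposes): the licensor can get 46.4 next round, worth 0.42 × 46.4 = 19.488 now, so the licensee offers 19.488, keeping 60.512.
Round 1 (the licensor proposes): the licensee can get 60.512 next round, worth 0.42 × 60.512 = 25.41504 now. The licensor offers 25.41504 and keeps 80 − 25.41504 = 54.58496.

54.58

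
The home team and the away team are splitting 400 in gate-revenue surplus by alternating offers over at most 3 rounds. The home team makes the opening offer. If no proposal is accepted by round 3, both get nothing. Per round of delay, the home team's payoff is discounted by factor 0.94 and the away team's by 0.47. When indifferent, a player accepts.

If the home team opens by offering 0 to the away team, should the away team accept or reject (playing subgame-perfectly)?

Round 3 (the home team proposes): rejection yields 0 for the away team; the home team offers 0 and keeps 400.
Round 2 (the away team proposes): the home team can get 400 next round, worth 0.94 × 400 = 376 now. The away team offers 376 and keeps 400 − 376 = 24.
So by rejecting in round 1, the away team gets 24 next round, worth 0.47 × 24 = 11.28 now.
Offer 0 < 11.28, so the away team rejects.

Reject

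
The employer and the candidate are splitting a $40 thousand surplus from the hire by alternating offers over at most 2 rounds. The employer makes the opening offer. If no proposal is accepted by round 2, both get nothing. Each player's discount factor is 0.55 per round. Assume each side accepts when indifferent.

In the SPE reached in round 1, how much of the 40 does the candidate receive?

Round 2 (the candidate proposes): rejection yields 0 for the employer; the candidate offers 0 and keeps 40.
Round 1 (the employer proposes): the candidate can get 40 next round, worth 0.55 × 40 = 22 now; the employer offers that and keeps 18.

22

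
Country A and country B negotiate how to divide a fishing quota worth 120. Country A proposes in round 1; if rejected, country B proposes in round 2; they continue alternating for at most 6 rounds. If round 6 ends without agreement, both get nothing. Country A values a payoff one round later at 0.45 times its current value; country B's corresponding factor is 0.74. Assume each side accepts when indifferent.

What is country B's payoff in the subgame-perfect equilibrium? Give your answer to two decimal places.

74.95

By backward induction:
Round 6 (country B proposes): country A will accept anything ≥ 0, so country B offers 0 and keeps 120.
Round 5 (country A proposes): country B can get 120 next round, worth 0.74 × 120 = 88.8 now. Country A offers 88.8 and keeps 120 − 88.8 = 31.2.
Round 4 (country B proposes): country A can get 31.2 next round, worth 0.45 × 31.2 = 14.04 now. Country B offers 14.04 and keeps 120 − 14.04 = 105.96.
Round 3 (country A proposes): country B can get 105.96 next round, worth 0.74 × 105.96 = 78.4104 now, so country A offers 78.4104, keeping 41.5896.
Round 2 (country B proposes): country A can get 41.5896 next round, worth 0.45 × 41.5896 = 18.71532 now. Country B offers 18.71532 and keeps 120 − 18.71532 = 101.28468.
Round 1 (country A proposes): country B can get 101.28468 next round, worth 0.74 × 101.28468 = 74.9506632 now; country A offers that and keeps 45.0493368.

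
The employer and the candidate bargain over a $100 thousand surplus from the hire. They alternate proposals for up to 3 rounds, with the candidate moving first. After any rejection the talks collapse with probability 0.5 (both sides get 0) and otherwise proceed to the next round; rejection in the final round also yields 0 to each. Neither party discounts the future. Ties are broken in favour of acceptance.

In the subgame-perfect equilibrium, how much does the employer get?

Round 3 (the candidate proposes): rejection yields 0 for the employer; the candidate offers 0 and keeps 100.
Round 2 (the employer proposes): rejecting gives the candidate an expected 0.5 × 100 = 50, so the employer offers 50, keeping 50.
Round 1 (the candidate proposes): rejecting gives the employer an expected 0.5 × 50 = 25, so the candidate offers 25, keeping 75.

25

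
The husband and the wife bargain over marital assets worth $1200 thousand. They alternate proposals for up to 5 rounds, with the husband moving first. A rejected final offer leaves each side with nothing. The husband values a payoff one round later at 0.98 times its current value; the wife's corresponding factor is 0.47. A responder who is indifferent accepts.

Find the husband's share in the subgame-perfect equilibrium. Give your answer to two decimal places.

Round 5 (the husband proposes): rejection yields 0 for the wife; the husband offers 0 and keeps 1200.
Round 4 (the wife proposes): the husband can get 1200 next round, worth 0.98 × 1200 = 1176 now; the wife offers that and keeps 24.
Round 3 (the husband proposes): the wife can get 24 next round, worth 0.47 × 24 = 11.28 now; the husband offers that and keeps 1188.72.
Round 2 (the wife proposes): the husband can get 1188.72 next round, worth 0.98 × 1188.72 = 1164.9456 now. The wife offers 1164.9456 and keeps 1200 − 1164.9456 = 35.0544.
Round 1 (the husband proposes): the wife can get 35.0544 next round, worth 0.47 × 35.0544 = 16.475568 now; the husband offers that and keeps 1183.524432.

1183.52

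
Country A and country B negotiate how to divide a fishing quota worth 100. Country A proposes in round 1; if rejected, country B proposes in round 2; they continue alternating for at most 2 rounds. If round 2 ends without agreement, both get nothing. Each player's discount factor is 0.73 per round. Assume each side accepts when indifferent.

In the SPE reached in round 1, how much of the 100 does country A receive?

Round 2 (country B proposes): rejection yields 0 for country A; country B offers 0 and keeps 100.
Round 1 (country A proposes): country B can get 100 next round, worth 0.73 × 100 = 73 now; country A offers that and keeps 27.

27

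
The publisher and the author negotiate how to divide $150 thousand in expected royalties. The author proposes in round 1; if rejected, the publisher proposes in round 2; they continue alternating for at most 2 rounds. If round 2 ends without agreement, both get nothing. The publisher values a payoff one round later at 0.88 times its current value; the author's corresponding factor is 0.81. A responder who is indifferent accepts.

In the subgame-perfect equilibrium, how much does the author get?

Round 2 (the publisher proposes): rejection yields 0 for the author; the publisher offers 0 and keeps 150.
Round 1 (the author proposes): the publisher can get 150 next round, worth 0.88 × 150 = 132 now. The author offers 132 and keeps 150 − 132 = 18.

18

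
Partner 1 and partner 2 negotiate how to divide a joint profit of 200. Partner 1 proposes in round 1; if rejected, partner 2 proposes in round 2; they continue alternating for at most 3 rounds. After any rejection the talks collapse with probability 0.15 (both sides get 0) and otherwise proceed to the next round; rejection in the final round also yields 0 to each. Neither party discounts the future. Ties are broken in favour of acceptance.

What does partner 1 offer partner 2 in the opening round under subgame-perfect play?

Round 3 (partner 1 proposes): partner 2 will accept anything ≥ 0, so partner 1 offers 0 and keeps 200.
Round 2 (partner 2 proposes): rejecting gives partner 1 an expected 0.85 × 200 = 170. Partner 2 offers 170 and keeps 200 − 170 = 30.
Round 1 (partner 1 proposes): rejecting gives partner 2 an expected 0.85 × 30 = 25.5, so partner 1 offers 25.5, keeping 174.5.

25.5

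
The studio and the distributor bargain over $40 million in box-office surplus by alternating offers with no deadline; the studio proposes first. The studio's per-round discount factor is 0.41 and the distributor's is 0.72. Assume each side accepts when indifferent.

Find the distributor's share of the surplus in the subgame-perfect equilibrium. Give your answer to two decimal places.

24.11

In a stationary SPE each proposer offers the other exactly their discounted continuation value.
If the studio keeps x when proposing and the distributor keeps y when proposing, then x = 40 − 0.72y and y = 40 − 0.41x.
Solving: x = 40(1 − 0.72) / (1 − 0.41·0.72) = 11.2 / 0.7048 ≈ 15.8910.
The distributor gets 40 − 15.8910 ≈ 24.1090.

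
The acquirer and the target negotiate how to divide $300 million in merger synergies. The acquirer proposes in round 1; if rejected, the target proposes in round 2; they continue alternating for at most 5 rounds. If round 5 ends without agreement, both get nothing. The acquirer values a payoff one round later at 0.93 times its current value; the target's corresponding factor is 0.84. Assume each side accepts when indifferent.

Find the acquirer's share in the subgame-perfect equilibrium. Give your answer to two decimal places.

268.58

Round 5 (the acquirer proposes): rejection yields 0 for the target; the acquirer offers 0 and keeps 300.
Round 4 (the target proposes): the acquirer can get 300 next round, worth 0.93 × 300 = 279 now. The target offers 279 and keeps 300 − 279 = 21.
Round 3 (the acquirer proposes): the target can get 21 next round, worth 0.84 × 21 = 17.64 now. The acquirer offers 17.64 and keeps 300 − 17.64 = 282.36.
Round 2 (the target proposes): the acquirer can get 282.36 next round, worth 0.93 × 282.36 = 262.5948 now. The target offers 262.5948 and keeps 300 − 262.5948 = 37.4052.
Round 1 (the acquirer proposes): the target can get 37.4052 next round, worth 0.84 × 37.4052 = 31.420368 now, so the acquirer offers 31.420368, keeping 268.579632.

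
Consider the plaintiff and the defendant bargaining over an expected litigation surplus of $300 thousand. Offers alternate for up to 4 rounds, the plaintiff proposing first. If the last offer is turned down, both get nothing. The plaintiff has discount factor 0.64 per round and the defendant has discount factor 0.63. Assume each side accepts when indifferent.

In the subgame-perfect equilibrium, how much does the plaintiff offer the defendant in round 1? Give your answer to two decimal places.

144.24

Round 4 (the defendant proposes): the plaintiff will accept anything ≥ 0, so the defendant offers 0 and keeps 300.
Round 3 (the plaintiff proposes): the defendant can get 300 next round, worth 0.63 × 300 = 189 now; the plaintiff offers that and keeps 111.
Round 2 (the defendant proposes): the plaintiff can get 111 next round, worth 0.64 × 111 = 71.04 now, so the defendant offers 71.04, keeping 228.96.
Round 1 (the plaintiff proposes): the defendant can get 228.96 next round, worth 0.63 × 228.96 = 144.2448 now, so the plaintiff offers 144.2448, keeping 155.7552.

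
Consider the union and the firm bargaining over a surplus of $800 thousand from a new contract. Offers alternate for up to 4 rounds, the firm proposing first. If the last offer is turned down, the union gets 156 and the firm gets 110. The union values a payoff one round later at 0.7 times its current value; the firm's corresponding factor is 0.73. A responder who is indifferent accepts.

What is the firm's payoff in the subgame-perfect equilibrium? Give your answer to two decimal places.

401.99

By backward induction:
Round 4 (the union proposes): the firm gets 110 if talks fail, so the union offers 110 and keeps 690.
Round 3 (the firm proposes): the union can get 690 next round, worth 0.7 × 690 = 483 now, so the firm offers 483, keeping 317.
Round 2 (the union proposes): the firm can get 317 next round, worth 0.73 × 317 = 231.41 now; the union offers that and keeps 568.59.
Round 1 (the firm proposes): the union can get 568.59 next round, worth 0.7 × 568.59 = 398.013 now, so the firm offers 398.013, keeping 401.987.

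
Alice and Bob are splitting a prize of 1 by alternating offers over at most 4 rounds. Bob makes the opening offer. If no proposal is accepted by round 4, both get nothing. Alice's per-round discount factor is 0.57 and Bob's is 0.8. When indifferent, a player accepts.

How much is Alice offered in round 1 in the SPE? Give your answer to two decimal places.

0.37

Work backward from the last round.
Round 4 (Alice proposes): Bob will accept anything ≥ 0, so Alice offers 0 and keeps 1.
Round 3 (Bob proposes): Alice can get 1 next round, worth 0.57 × 1 = 0.57 now, so Bob offers 0.57, keeping 0.43.
Round 2 (Alice proposes): Bob can get 0.43 next round, worth 0.8 × 0.43 = 0.344 now. Alice offers 0.344 and keeps 1 − 0.344 = 0.656.
Round 1 (Bob proposes): Alice can get 0.656 next round, worth 0.57 × 0.656 = 0.37392 now, so Bob offers 0.37392, keeping 0.62608.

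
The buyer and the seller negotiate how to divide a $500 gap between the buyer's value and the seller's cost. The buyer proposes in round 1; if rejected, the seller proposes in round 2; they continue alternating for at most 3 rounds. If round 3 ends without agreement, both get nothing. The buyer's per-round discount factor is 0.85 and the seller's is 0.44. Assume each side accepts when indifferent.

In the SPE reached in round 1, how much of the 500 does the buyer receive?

467

Round 3 (the buyer proposes): rejection yields 0 for the seller; the buyer offers 0 and keeps 500.
Round 2 (the seller proposes): the buyer can get 500 next round, worth 0.85 × 500 = 425 now. The seller offers 425 and keeps 500 − 425 = 75.
Round 1 (the buyer proposes): the seller can get 75 next round, worth 0.44 × 75 = 33 now, so the buyer offers 33, keeping 467.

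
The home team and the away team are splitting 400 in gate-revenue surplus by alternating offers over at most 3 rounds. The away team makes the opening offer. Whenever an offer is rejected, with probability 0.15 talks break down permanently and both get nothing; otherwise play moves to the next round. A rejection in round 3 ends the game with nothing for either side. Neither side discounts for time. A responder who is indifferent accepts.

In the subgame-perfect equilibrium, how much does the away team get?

349

Round 3 (the away team proposes): the home team will accept anything ≥ 0, so the away team offers 0 and keeps 400.
Round 2 (the home team proposes): rejecting gives the away team an expected 0.85 × 400 = 340. The home team offers 340 and keeps 400 − 340 = 60.
Round 1 (the away team proposes): rejecting gives the home team an expected 0.85 × 60 = 51, so the away team offers 51, keeping 349.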